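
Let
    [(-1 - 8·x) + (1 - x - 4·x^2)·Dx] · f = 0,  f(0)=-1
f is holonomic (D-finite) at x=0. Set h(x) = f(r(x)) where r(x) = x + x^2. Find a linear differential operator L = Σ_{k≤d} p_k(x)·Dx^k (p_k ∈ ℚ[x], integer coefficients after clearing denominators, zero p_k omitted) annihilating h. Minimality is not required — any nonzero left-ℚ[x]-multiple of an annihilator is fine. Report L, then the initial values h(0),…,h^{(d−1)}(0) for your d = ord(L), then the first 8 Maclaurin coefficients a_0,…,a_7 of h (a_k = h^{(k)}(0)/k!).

f: a_k = -1, -1, -5, -9, -29, -65, -181, -441, …
L₀ from L_f via x↦r, Dx↦r'^{-1}Dx.
L = (1 + 10·x + 24·x^2 + 16·x^3) + (-1 + x + 5·x^2 + 8·x^3 + 4·x^4)·Dx  (order 1).
h: a_k = -1, -1, -6, -19, -61, -208, -689, -2293, …
ICs: h(0) = -1.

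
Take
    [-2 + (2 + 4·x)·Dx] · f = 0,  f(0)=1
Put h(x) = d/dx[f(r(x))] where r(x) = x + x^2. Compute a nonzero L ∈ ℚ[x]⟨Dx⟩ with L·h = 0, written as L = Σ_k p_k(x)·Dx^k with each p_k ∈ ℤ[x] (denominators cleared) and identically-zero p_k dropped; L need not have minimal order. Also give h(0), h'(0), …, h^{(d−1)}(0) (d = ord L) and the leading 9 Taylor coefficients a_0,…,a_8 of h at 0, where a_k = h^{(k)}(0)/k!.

f: a_k = 1, 1, -1/2, 1/2, -5/8, 7/8, -21/16, 33/16, -429/128, …
Substitute x→r, Dx→(1/r')Dx; clear ⇒ L₀.
h=h₀': d/dx-closure on L₀ ⇒ L.
L = 1 + (-1 - 4·x - 6·x^2 - 4·x^3)·Dx  (order 1).
h: a_k = 1, 1, -3/2, 3/2, -5/8, -9/8, 49/16, -61/16, 243/128, …
ICs: h(0) = 1.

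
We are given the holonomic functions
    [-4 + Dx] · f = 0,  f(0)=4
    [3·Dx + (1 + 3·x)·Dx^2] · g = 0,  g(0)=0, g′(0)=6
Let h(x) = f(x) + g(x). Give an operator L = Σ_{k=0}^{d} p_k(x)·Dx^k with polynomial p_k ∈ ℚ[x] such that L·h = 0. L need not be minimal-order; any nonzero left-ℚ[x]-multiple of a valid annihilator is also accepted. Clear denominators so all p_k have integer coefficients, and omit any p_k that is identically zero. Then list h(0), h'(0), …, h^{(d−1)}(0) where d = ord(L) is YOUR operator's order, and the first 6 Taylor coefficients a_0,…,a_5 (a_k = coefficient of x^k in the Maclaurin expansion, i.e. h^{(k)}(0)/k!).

f: a_k = 4, 16, 32, 128/3, 128/3, 512/15, …
g: a_k = 0, 6, -9, 18, -81/2, 486/5, …
f+g: L₀ = lclm(L_f,L_g), ord ≤ 1+2.
L = (-120 - 144·x)·Dx + (2 - 96·x - 144·x^2)·Dx^2 + (7 + 33·x + 36·x^2)·Dx^3  (order 3).
h: a_k = 4, 22, 23, 182/3, 13/6, 394/3, …
ICs: h(0) = 4, h′(0) = 22, h′′(0) = 46.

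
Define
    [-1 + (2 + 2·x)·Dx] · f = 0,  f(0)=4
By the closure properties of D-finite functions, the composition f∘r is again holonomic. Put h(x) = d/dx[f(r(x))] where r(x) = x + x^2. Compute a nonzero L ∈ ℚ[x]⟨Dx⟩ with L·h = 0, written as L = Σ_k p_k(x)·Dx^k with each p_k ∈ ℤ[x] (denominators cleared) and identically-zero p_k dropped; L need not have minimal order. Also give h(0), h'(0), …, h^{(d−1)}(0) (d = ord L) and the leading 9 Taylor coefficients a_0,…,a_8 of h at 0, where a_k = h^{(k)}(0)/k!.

f: a_k = 4, 2, -1/2, 1/4, -5/32, 7/64, -21/256, 33/512, -429/8192, …
h₀=f(r): pull back L_f along r ⇒ L₀.
Derive L from L₀ (diff closure).
L = 3 + (-2 - 6·x - 6·x^2 - 4·x^3)·Dx  (order 1).
h: a_k = 2, 3, -9/4, 3/8, 75/64, -171/128, 147/512, 867/1024, -17037/16384, …
ICs: h(0) = 2.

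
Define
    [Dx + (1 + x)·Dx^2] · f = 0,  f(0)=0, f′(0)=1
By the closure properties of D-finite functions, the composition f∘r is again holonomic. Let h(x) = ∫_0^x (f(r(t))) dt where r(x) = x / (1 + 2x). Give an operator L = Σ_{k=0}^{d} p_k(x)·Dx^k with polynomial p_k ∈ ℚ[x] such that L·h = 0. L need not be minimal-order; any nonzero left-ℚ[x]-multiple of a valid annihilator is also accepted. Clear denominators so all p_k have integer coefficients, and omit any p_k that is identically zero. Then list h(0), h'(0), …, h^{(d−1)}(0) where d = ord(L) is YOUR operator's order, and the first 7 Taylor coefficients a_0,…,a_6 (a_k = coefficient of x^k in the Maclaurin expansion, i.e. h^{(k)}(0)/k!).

f: a_k = 0, 1, -1/2, 1/3, -1/4, 1/5, -1/6, …
Substitute x→r, Dx→(1/r')Dx; clear ⇒ L₀.
Integrate: L := L₀·Dx.
L = (5 + 12·x)·Dx^2 + (1 + 5·x + 6·x^2)·Dx^3  (order 3).
h: a_k = 0, 0, 1/2, -5/6, 19/12, -13/4, 211/30, …
ICs: h(0) = 0, h′(0) = 0, h′′(0) = 1.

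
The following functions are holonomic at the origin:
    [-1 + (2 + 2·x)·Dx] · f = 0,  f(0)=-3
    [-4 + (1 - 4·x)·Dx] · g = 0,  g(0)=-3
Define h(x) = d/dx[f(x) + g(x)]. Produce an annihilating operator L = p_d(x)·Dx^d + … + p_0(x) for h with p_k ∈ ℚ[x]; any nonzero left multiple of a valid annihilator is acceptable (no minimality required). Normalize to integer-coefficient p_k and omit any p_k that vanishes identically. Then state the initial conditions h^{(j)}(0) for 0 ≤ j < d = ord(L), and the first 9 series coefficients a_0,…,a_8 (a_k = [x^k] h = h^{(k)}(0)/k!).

L = (-216 - 96·x) + (-381 - 792·x - 336·x^2)·Dx + (34 - 78·x - 208·x^2 - 96·x^3)·Dx^2  (order 2).
h: a_k = -27/2, -381/4, -9225/16, -98289/32, -3932265/256, -37748547/512, -704643765/2048, -6442449657/4096, -463856487273/65536, …
ICs: h(0) = -27/2, h′(0) = -381/4.

f: a_k = -3, -3/2, 3/8, -3/16, 15/128, -21/256, 63/1024, -99/2048, 1287/32768, …
g: a_k = -3, -12, -48, -192, -768, -3072, -12288, -49152, -196608, …
L₀ := lclm(L_f,L_g); ord L₀ ≤ 1+1.
h₀' ⇒ L via d/dx closure of L₀.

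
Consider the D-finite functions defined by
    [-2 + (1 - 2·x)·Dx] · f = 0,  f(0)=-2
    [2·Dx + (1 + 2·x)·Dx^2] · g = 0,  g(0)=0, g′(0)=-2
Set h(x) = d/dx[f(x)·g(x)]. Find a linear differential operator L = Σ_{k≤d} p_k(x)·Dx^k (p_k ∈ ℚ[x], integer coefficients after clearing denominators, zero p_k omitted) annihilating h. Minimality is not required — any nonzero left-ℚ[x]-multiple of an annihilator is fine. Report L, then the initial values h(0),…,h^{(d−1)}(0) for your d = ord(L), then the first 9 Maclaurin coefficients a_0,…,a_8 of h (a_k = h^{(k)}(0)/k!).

f: a_k = -2, -4, -8, -16, -32, -64, -128, -256, -512, …
g: a_k = 0, -2, 2, -8/3, 4, -32/5, 32/3, -128/7, 32, …
Product ⇒ symmetric product L₀, ord ≤ 2.
h₀' ⇒ L via d/dx closure of L₀.
L = 16 + (2 + 20·x)·Dx + (-1 + 4·x^2)·Dx^2  (order 2).
h: a_k = 4, 8, 40, 224/3, 752/3, 2368/5, 20416/15, 272896/105, 240512/35, …
ICs: h(0) = 4, h′(0) = 8.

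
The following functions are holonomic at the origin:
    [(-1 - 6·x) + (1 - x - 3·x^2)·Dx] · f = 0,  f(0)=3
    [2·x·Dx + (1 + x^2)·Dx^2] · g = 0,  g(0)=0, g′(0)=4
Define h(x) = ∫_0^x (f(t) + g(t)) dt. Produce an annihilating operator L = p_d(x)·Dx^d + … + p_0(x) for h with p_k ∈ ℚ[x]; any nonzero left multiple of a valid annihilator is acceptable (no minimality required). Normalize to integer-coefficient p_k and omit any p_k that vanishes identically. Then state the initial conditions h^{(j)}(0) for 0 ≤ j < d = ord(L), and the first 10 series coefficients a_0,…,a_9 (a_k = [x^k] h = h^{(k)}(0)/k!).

L = (-8 + 32·x + 300·x^2 + 504·x^3 + 1134·x^4 + 162·x^6)·Dx^2 + (22 + 148·x + 184·x^2 + 576·x^3 + 441·x^4 + 918·x^5 + 27·x^6 + 162·x^7)·Dx^3 + (-4 - 6·x - 18·x^2 + 60·x^3 + 85·x^4 + 75·x^5 + 126·x^6 + 9·x^7 + 27·x^8)·Dx^4  (order 4).
h: a_k = 0, 3, 7/2, 4, 59/12, 57/5, 302/15, 291/7, 4553/56, 508/3, …
ICs: h(0) = 0, h′(0) = 3, h′′(0) = 7, h′′′(0) = 24.

f: a_k = 3, 3, 12, 21, 57, 120, 291, 651, 1524, 3477, …
g: a_k = 0, 4, 0, -4/3, 0, 4/5, 0, -4/7, 0, 4/9, …
Sum ⇒ L₀ = lclm(L_f,L_g) in ℚ(x)⟨Dx⟩.
h=∫₀ˣh₀: take L = L₀·Dx.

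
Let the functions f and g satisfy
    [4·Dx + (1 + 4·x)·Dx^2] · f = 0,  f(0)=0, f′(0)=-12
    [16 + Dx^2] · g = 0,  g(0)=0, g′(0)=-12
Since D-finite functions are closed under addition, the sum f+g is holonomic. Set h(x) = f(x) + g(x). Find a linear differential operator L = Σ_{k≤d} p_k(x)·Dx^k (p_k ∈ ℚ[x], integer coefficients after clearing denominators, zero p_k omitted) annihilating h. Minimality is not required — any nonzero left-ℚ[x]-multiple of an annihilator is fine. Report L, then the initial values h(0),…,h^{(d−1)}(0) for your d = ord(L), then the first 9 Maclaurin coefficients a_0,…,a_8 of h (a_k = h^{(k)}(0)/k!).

L = (448 + 512·x + 1024·x^2)·Dx + (48 + 320·x + 768·x^2 + 1024·x^3)·Dx^2 + (28 + 32·x + 64·x^2)·Dx^3 + (3 + 20·x + 48·x^2 + 64·x^3)·Dx^4  (order 4).
h: a_k = 0, -24, 24, -32, 192, -640, 2048, -736256/105, 24576, …
ICs: h(0) = 0, h′(0) = -24, h′′(0) = 48, h′′′(0) = -192.

f: a_k = 0, -12, 24, -64, 192, -3072/5, 2048, -49152/7, 24576, …
g: a_k = 0, -12, 0, 32, 0, -128/5, 0, 1024/105, 0, …
L₀ := lclm(L_f,L_g); ord L₀ ≤ 2+2.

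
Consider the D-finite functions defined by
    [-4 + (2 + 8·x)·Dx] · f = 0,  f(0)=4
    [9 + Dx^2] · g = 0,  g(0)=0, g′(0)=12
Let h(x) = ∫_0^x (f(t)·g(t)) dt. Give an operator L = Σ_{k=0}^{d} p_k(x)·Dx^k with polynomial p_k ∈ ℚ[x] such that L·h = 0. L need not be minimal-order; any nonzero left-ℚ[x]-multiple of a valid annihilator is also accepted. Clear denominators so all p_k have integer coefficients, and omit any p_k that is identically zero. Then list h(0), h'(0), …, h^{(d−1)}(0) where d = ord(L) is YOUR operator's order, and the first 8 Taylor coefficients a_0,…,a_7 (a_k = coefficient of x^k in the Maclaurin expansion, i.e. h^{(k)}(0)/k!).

f: a_k = 4, 8, -8, 16, -40, 112, -336, 1056, …
g: a_k = 0, 12, 0, -18, 0, 81/10, 0, -243/140, …
Product ⇒ symmetric product L₀, ord ≤ 2.
h=∫h₀ ⇒ L = L₀·Dx.
L = (21 + 72·x + 144·x^2)·Dx + (-4 - 16·x)·Dx^2 + (1 + 8·x + 16·x^2)·Dx^3  (order 3).
h: a_k = 0, 0, 24, 32, -42, 48/5, -253/5, 5604/35, …
ICs: h(0) = 0, h′(0) = 0, h′′(0) = 48.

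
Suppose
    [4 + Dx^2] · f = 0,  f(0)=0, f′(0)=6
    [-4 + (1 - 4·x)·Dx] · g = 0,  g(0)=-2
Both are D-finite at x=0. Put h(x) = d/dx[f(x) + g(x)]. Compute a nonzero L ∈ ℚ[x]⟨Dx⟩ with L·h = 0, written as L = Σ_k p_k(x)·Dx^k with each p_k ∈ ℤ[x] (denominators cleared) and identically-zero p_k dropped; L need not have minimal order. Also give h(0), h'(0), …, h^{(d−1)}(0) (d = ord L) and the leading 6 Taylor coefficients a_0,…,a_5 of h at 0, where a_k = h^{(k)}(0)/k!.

f: a_k = 0, 6, 0, -4, 0, 4/5, …
g: a_k = -2, -8, -32, -128, -512, -2048, …
Sum ⇒ L₀ = lclm(L_f,L_g) in ℚ(x)⟨Dx⟩.
h=h₀': d/dx-closure on L₀ ⇒ L.
L = (1568 - 256·x + 512·x^2) + (-100 + 432·x - 192·x^2 + 256·x^3)·Dx + (392 - 64·x + 128·x^2)·Dx^2 + (-25 + 108·x - 48·x^2 + 64·x^3)·Dx^3  (order 3).
h: a_k = -2, -64, -396, -2048, -10236, -49152, …
ICs: h(0) = -2, h′(0) = -64, h′′(0) = -792.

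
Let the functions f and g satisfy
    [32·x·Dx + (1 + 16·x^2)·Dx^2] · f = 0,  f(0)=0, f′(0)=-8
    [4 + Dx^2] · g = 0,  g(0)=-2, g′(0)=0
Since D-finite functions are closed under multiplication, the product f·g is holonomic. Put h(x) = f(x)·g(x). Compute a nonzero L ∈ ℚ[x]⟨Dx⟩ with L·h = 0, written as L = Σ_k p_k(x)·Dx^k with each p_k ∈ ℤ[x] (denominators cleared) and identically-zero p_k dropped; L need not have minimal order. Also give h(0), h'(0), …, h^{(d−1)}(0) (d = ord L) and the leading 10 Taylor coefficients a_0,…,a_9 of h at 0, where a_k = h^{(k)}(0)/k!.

f: a_k = 0, -8, 0, 128/3, 0, -2048/5, 0, 32768/7, 0, -524288/9, …
g: a_k = -2, 0, 4, 0, -4/3, 0, 8/45, 0, -4/315, 0, …
Product ⇒ symmetric product L₀, ord ≤ 4.
L = (1360 + 60416·x^2 + 106496·x^4 + 262144·x^6 + 1048576·x^8) + (2304·x + 45056·x^3 + 196608·x^5 + 1048576·x^7)·Dx + (360 + 15872·x^2 + 36864·x^4 + 131072·x^6 + 524288·x^8)·Dx^2 + (576·x + 11264·x^3 + 49152·x^5 + 262144·x^7)·Dx^3 + (5 + 192·x^2 + 2560·x^4 + 16384·x^6 + 65536·x^8)·Dx^4  (order 4).
h: a_k = 0, 16, 0, -352/3, 0, 15008/15, 0, -3483584/315, 0, 25663712/189, …
ICs: h(0) = 0, h′(0) = 16, h′′(0) = 0, h′′′(0) = -704.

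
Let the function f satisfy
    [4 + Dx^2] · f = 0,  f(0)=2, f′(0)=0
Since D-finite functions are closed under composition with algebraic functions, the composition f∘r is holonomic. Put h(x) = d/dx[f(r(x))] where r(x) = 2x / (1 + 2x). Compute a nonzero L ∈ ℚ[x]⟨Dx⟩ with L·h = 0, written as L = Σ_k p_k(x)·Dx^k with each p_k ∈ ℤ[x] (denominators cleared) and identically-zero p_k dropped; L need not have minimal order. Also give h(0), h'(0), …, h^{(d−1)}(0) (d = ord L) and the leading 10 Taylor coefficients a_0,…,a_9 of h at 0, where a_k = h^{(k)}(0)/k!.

L = (40 + 96·x + 96·x^2) + (12 + 72·x + 144·x^2 + 96·x^3)·Dx + (1 + 8·x + 24·x^2 + 32·x^3 + 16·x^4)·Dx^2  (order 2).
h: a_k = 0, -32, 192, -2048/3, 5120/3, -39424/15, -7168/5, 9641984/315, -5292032/35, 1569284096/2835, …
ICs: h(0) = 0, h′(0) = -32.

f: a_k = 2, 0, -4, 0, 4/3, 0, -8/45, 0, 4/315, 0, …
Change of var in L_f (x↦r) gives L₀.
h₀' ⇒ L via d/dx closure of L₀.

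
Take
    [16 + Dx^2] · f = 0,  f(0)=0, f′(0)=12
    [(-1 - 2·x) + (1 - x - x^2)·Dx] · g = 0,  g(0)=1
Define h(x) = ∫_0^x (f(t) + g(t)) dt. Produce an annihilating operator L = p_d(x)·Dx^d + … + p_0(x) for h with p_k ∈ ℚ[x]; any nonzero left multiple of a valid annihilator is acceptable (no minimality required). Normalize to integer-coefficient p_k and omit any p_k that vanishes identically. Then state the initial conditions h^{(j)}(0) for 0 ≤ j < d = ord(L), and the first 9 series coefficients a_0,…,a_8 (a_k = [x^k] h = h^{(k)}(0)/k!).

L = (-272 - 384·x + 352·x^2 - 192·x^3 - 640·x^4 - 256·x^5)·Dx + (160 - 368·x - 32·x^2 + 544·x^3 - 48·x^4 - 384·x^5 - 128·x^6)·Dx^2 + (-17 - 24·x + 22·x^2 - 12·x^3 - 40·x^4 - 16·x^5)·Dx^3 + (10 - 23·x - 2·x^2 + 34·x^3 - 3·x^4 - 24·x^5 - 8·x^6)·Dx^4  (order 4).
h: a_k = 0, 1, 13/2, 2/3, -29/4, 1, 28/5, 13/7, 1181/840, …
ICs: h(0) = 0, h′(0) = 1, h′′(0) = 13, h′′′(0) = 4.

f: a_k = 0, 12, 0, -32, 0, 128/5, 0, -1024/105, 0, …
g: a_k = 1, 1, 2, 3, 5, 8, 13, 21, 34, …
L₀ := lclm(L_f,L_g); ord L₀ ≤ 2+1.
Integrate: L := L₀·Dx.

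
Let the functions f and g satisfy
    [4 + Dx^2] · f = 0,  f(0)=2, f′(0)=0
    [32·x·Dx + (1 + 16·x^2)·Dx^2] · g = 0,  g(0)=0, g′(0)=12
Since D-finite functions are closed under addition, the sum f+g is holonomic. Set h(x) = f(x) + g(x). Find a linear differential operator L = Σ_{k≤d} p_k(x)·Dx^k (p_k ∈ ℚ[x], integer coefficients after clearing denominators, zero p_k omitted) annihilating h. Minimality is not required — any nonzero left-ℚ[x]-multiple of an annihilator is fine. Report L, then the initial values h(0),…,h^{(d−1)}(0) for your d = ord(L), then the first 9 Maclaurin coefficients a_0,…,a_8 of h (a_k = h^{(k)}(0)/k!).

L = (-6016·x + 102400·x^3 + 32768·x^5)·Dx + (-28 + 1216·x^2 + 27648·x^4 + 16384·x^6)·Dx^2 + (-1504·x + 25600·x^3 + 8192·x^5)·Dx^3 + (-7 + 304·x^2 + 6912·x^4 + 4096·x^6)·Dx^4  (order 4).
h: a_k = 2, 12, -4, -64, 4/3, 3072/5, -8/45, -49152/7, 4/315, …
ICs: h(0) = 2, h′(0) = 12, h′′(0) = -8, h′′′(0) = -384.

f: a_k = 2, 0, -4, 0, 4/3, 0, -8/45, 0, 4/315, …
g: a_k = 0, 12, 0, -64, 0, 3072/5, 0, -49152/7, 0, …
L₀ := lclm(L_f,L_g); ord L₀ ≤ 2+2.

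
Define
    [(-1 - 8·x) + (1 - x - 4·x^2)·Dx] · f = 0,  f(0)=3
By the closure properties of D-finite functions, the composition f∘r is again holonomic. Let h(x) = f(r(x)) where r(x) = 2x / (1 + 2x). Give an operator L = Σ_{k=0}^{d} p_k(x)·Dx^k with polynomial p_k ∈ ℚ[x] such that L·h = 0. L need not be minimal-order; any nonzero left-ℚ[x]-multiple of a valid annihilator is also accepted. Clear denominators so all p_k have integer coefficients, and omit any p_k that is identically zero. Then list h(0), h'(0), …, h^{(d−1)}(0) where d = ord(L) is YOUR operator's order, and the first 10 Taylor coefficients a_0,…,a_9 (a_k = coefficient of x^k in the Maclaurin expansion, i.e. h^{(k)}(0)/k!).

f: a_k = 3, 3, 15, 27, 87, 195, 543, 1323, 3495, 8787, …
Change of var in L_f (x↦r) gives L₀.
L = (2 + 36·x) + (-1 - 4·x + 12·x^2 + 32·x^3)·Dx  (order 1).
h: a_k = 3, 6, 48, 0, 768, -1536, 15360, -55296, 356352, -1597440, …
ICs: h(0) = 3.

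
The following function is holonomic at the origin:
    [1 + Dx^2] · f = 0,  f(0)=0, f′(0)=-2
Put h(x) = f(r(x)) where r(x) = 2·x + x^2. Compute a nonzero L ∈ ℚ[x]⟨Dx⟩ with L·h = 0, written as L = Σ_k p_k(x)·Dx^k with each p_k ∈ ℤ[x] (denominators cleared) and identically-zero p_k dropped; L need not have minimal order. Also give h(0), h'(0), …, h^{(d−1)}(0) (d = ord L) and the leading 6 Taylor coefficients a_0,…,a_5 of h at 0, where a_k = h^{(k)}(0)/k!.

f: a_k = 0, -2, 0, 1/3, 0, -1/60, …
Change of var in L_f (x↦r) gives L₀.
L = (4 + 12·x + 12·x^2 + 4·x^3) - Dx + (1 + x)·Dx^2  (order 2).
h: a_k = 0, -4, -2, 8/3, 4, 22/15, …
ICs: h(0) = 0, h′(0) = -4.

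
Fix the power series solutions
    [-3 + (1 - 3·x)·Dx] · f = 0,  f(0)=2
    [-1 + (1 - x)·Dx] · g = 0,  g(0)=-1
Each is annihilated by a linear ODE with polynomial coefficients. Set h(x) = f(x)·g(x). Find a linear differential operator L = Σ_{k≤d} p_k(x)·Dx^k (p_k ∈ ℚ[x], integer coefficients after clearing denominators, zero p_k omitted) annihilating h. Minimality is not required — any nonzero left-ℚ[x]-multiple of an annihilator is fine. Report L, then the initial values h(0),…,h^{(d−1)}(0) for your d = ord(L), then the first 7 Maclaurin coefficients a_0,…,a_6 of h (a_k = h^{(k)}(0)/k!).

L = (-4 + 6·x) + (1 - 4·x + 3·x^2)·Dx  (order 1).
h: a_k = -2, -8, -26, -80, -242, -728, -2186, …
ICs: h(0) = -2.

f: a_k = 2, 6, 18, 54, 162, 486, 1458, …
g: a_k = -1, -1, -1, -1, -1, -1, -1, …
f·g: L₀ = L_f ⊗_s L_g, ord ≤ 1·1.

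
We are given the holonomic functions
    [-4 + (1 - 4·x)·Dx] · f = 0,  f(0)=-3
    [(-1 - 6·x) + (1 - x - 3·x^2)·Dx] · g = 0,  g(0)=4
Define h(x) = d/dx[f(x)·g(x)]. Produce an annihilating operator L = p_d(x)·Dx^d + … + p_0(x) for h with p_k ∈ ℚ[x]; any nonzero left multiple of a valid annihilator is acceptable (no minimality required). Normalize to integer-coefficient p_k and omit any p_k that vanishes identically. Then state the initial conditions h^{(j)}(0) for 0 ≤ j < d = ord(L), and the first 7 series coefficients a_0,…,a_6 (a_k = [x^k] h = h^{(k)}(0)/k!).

L = (48 - 102·x - 354·x^2 + 192·x^3 + 1728·x^4) + (-5 + 27·x + 21·x^2 - 238·x^3 + 60·x^4 + 432·x^5)·Dx  (order 1).
h: a_k = -60, -576, -3708, -20688, -105840, -515016, -2421636, …
ICs: h(0) = -60.

f: a_k = -3, -12, -48, -192, -768, -3072, -12288, …
g: a_k = 4, 4, 16, 28, 76, 160, 388, …
h₀=f·g: eliminate ⇒ L₀, order ≤ 1·1.
Derive L from L₀ (diff closure).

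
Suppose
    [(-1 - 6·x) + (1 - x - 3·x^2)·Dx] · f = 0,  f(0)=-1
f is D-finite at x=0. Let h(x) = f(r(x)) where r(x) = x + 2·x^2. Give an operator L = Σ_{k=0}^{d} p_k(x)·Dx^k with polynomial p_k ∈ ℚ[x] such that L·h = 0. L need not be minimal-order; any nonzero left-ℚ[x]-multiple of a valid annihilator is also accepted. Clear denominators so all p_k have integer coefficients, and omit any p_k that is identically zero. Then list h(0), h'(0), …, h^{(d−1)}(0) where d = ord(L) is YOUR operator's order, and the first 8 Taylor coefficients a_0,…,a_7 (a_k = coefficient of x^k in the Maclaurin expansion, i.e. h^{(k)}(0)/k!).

f: a_k = -1, -1, -4, -7, -19, -40, -97, -217, …
f∘r: x↦r, Dx↦Dx/r' in L_f ⇒ L₀.
L = (1 + 10·x + 36·x^2 + 48·x^3) + (-1 + x + 5·x^2 + 12·x^3 + 12·x^4)·Dx  (order 1).
h: a_k = -1, -1, -6, -23, -77, -276, -1009, -3589, …
ICs: h(0) = -1.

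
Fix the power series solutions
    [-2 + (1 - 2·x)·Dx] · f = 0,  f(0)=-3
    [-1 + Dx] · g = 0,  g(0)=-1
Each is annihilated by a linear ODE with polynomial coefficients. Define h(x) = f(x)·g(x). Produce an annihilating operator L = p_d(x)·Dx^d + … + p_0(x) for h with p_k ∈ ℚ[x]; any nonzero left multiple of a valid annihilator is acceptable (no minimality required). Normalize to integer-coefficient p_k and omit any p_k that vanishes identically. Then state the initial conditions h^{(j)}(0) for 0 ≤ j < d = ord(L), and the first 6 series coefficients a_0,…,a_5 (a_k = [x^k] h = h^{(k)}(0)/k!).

f: a_k = -3, -6, -12, -24, -48, -96, …
g: a_k = -1, -1, -1/2, -1/6, -1/24, -1/120, …
L₀ := L_f ⊗_s L_g (sym. prod.), ord ≤ 1.
L = (3 - 2·x) + (-1 + 2·x)·Dx  (order 1).
h: a_k = 3, 9, 39/2, 79/2, 633/8, 6331/40, …
ICs: h(0) = 3.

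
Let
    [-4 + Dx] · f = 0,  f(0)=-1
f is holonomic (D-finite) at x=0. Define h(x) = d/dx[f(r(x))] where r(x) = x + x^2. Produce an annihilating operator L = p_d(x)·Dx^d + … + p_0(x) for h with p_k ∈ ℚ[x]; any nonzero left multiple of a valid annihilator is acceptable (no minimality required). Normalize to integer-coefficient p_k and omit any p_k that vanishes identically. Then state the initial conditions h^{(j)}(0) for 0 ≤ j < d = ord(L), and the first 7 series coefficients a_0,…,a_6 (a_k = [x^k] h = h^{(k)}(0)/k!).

L = (6 + 16·x + 16·x^2) + (-1 - 2·x)·Dx  (order 1).
h: a_k = -4, -24, -80, -608/3, -416, -11072/15, -52096/45, …
ICs: h(0) = -4.

f: a_k = -1, -4, -8, -32/3, -32/3, -128/15, -256/45, …
Change of var in L_f (x↦r) gives L₀.
h₀' ⇒ L via d/dx closure of L₀.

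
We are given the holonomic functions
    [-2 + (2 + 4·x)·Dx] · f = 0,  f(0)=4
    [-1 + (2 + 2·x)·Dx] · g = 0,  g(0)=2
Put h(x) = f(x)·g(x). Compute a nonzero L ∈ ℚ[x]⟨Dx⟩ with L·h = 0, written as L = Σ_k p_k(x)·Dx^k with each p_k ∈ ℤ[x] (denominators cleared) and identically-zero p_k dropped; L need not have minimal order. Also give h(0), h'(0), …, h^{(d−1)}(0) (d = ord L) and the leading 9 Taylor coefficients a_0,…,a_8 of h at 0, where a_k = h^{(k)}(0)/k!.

L = (-3 - 4·x) + (2 + 6·x + 4·x^2)·Dx  (order 1).
h: a_k = 8, 12, -1, 3/2, -37/16, 117/32, -757/128, 2499/256, -67181/4096, …
ICs: h(0) = 8.

f: a_k = 4, 4, -2, 2, -5/2, 7/2, -21/4, 33/4, -429/32, …
g: a_k = 2, 1, -1/4, 1/8, -5/64, 7/128, -21/512, 33/1024, -429/16384, …
f·g: L₀ = L_f ⊗_s L_g, ord ≤ 1·1.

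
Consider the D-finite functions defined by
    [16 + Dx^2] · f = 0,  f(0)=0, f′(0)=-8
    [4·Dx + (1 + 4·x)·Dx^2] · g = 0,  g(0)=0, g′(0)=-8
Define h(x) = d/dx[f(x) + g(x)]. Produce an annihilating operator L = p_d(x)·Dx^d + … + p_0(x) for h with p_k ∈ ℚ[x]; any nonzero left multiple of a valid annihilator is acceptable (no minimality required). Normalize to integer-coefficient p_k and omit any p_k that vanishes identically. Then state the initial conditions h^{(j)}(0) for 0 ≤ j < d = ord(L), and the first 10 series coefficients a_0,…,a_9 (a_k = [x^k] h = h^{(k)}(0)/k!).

f: a_k = 0, -8, 0, 64/3, 0, -256/15, 0, 2048/315, 0, -4096/2835, …
g: a_k = 0, -8, 16, -128/3, 128, -2048/5, 4096/3, -32768/7, 16384, -524288/9, …
h₀=f+g: left-lcm gives L₀, ord ≤ 4.
h=h₀': d/dx-closure on L₀ ⇒ L.
L = (448 + 512·x + 1024·x^2) + (48 + 320·x + 768·x^2 + 1024·x^3)·Dx + (28 + 32·x + 64·x^2)·Dx^2 + (3 + 20·x + 48·x^2 + 64·x^3)·Dx^3  (order 3).
h: a_k = -16, 32, -64, 512, -6400/3, 8192, -1472512/45, 131072, -165154816/315, 2097152, …
ICs: h(0) = -16, h′(0) = 32, h′′(0) = -128.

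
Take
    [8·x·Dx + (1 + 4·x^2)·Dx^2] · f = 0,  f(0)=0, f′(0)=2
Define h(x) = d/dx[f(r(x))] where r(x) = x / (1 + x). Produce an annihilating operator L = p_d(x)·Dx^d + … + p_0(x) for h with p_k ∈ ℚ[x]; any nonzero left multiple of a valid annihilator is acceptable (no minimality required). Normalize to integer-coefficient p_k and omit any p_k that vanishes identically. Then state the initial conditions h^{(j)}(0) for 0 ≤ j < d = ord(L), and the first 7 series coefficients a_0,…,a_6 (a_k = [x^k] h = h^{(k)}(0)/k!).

f: a_k = 0, 2, 0, -8/3, 0, 32/5, 0, …
L₀ from L_f via x↦r, Dx↦r'^{-1}Dx.
Differentiate: ansatz ord ≤ ord L₀ ⇒ L.
L = (2 + 10·x) + (1 + 2·x + 5·x^2)·Dx  (order 1).
h: a_k = 2, -4, -2, 24, -38, -44, 278, …
ICs: h(0) = 2.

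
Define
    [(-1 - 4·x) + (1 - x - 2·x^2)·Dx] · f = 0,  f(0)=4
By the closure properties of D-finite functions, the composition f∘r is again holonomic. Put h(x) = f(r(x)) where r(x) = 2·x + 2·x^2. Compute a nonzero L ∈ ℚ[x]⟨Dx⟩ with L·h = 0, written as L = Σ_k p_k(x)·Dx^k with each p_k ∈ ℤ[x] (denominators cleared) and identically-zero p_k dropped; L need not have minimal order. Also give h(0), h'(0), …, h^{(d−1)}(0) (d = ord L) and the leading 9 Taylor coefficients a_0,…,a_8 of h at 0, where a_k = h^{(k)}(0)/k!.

L = (2 + 20·x + 48·x^2 + 32·x^3) + (-1 + 2·x + 10·x^2 + 16·x^3 + 8·x^4)·Dx  (order 1).
h: a_k = 4, 8, 56, 256, 1232, 5984, 28832, 139264, 672448, …
ICs: h(0) = 4.

f: a_k = 4, 4, 12, 20, 44, 84, 172, 340, 684, …
Change of var in L_f (x↦r) gives L₀.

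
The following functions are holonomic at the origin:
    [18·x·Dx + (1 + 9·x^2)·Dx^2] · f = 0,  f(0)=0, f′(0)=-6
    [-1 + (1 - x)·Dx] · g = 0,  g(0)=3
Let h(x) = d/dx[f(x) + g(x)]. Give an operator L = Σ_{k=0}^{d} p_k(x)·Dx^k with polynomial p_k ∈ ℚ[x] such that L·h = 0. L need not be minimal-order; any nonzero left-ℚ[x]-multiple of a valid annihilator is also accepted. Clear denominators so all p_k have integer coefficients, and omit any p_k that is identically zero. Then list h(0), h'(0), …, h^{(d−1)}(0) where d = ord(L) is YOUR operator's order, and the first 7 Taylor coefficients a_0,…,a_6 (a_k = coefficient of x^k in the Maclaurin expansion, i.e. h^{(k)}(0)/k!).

L = (18 - 72·x - 486·x^2) + (-12 + 18·x + 180·x^2 - 486·x^3)·Dx + (1 + 8·x + 72·x^3 - 81·x^4)·Dx^2  (order 2).
h: a_k = -3, 6, 63, 12, -471, 18, 4395, …
ICs: h(0) = -3, h′(0) = 6.

f: a_k = 0, -6, 0, 18, 0, -486/5, 0, …
g: a_k = 3, 3, 3, 3, 3, 3, 3, …
Sum ⇒ L₀ = lclm(L_f,L_g) in ℚ(x)⟨Dx⟩.
Derive L from L₀ (diff closure).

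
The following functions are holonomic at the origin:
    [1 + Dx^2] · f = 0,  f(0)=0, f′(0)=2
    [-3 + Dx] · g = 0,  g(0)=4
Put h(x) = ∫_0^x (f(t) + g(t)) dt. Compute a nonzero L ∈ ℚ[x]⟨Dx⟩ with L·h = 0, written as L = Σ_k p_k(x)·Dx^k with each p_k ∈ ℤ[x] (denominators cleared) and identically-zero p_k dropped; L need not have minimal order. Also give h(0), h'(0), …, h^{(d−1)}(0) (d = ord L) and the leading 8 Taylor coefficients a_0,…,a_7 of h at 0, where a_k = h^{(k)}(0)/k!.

f: a_k = 0, 2, 0, -1/3, 0, 1/60, 0, -1/2520, …
g: a_k = 4, 12, 18, 18, 27/2, 81/10, 81/20, 243/140, …
f+g: L₀ = lclm(L_f,L_g), ord ≤ 2+1.
∫: right-multiply L₀ by Dx.
L = -3·Dx + Dx^2 - 3·Dx^3 + Dx^4  (order 4).
h: a_k = 0, 4, 7, 6, 53/12, 27/10, 487/360, 81/140, …
ICs: h(0) = 0, h′(0) = 4, h′′(0) = 14, h′′′(0) = 36.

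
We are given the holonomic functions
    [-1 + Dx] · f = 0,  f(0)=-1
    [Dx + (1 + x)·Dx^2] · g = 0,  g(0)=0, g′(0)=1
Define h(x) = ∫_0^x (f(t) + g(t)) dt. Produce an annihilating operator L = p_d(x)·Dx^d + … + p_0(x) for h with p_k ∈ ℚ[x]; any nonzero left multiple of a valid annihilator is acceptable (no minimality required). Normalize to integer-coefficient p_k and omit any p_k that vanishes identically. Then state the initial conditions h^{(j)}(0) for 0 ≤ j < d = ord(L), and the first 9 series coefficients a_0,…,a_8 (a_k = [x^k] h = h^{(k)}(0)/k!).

f: a_k = -1, -1, -1/2, -1/6, -1/24, -1/120, -1/720, -1/5040, -1/40320, …
g: a_k = 0, 1, -1/2, 1/3, -1/4, 1/5, -1/6, 1/7, -1/8, …
f+g: L₀ = lclm(L_f,L_g), ord ≤ 1+2.
h=∫₀ˣh₀: take L = L₀·Dx.
L = (-3 - x)·Dx^2 + (1 - 2·x - x^2)·Dx^3 + (2 + 3·x + x^2)·Dx^4  (order 4).
h: a_k = 0, -1, 0, -1/3, 1/24, -7/120, 23/720, -121/5040, 719/40320, …
ICs: h(0) = 0, h′(0) = -1, h′′(0) = 0, h′′′(0) = -2.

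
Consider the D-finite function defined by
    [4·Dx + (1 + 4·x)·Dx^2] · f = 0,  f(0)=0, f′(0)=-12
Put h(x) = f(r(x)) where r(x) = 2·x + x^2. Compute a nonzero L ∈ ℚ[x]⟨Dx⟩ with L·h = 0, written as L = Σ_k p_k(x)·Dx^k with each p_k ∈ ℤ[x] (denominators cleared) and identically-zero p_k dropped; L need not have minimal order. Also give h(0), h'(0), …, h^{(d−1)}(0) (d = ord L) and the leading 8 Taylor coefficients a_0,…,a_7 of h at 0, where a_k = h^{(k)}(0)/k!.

L = (7 + 8·x + 4·x^2)·Dx + (1 + 9·x + 12·x^2 + 4·x^3)·Dx^2  (order 2).
h: a_k = 0, -24, 84, -416, 2328, -69504/5, 86464, -3872256/7, …
ICs: h(0) = 0, h′(0) = -24.

f: a_k = 0, -12, 24, -64, 192, -3072/5, 2048, -49152/7, …
Substitute x→r, Dx→(1/r')Dx; clear ⇒ L₀.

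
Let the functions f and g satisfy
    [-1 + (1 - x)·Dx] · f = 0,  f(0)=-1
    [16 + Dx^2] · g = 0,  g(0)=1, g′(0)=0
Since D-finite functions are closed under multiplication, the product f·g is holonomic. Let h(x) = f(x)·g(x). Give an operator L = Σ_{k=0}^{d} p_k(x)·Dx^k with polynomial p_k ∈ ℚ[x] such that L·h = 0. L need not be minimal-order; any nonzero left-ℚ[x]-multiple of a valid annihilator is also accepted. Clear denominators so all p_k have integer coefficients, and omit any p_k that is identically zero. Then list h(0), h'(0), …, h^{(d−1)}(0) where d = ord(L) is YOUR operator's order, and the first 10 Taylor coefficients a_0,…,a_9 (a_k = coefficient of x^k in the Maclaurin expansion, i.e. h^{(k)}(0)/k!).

L = (-16 + 16·x) + 2·Dx + (-1 + x)·Dx^2  (order 2).
h: a_k = -1, -1, 7, 7, -11/3, -11/3, 91/45, 91/45, 25/63, 25/63, …
ICs: h(0) = -1, h′(0) = -1.

f: a_k = -1, -1, -1, -1, -1, -1, -1, -1, -1, -1, …
g: a_k = 1, 0, -8, 0, 32/3, 0, -256/45, 0, 512/315, 0, …
h₀=f·g: eliminate ⇒ L₀, order ≤ 1·2.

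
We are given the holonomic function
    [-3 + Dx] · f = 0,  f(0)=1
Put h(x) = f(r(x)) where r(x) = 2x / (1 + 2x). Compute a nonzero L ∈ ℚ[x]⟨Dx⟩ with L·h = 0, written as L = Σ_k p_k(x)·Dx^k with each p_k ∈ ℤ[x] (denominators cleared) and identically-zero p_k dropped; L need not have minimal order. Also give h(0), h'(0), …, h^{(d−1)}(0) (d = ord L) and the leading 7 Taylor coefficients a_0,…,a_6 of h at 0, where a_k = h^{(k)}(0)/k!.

L = -6 + (1 + 4·x + 4·x^2)·Dx  (order 1).
h: a_k = 1, 6, 6, -12, 6, 84/5, -276/5, …
ICs: h(0) = 1.

f: a_k = 1, 3, 9/2, 9/2, 27/8, 81/40, 81/80, …
h₀=f(r): pull back L_f along r ⇒ L₀.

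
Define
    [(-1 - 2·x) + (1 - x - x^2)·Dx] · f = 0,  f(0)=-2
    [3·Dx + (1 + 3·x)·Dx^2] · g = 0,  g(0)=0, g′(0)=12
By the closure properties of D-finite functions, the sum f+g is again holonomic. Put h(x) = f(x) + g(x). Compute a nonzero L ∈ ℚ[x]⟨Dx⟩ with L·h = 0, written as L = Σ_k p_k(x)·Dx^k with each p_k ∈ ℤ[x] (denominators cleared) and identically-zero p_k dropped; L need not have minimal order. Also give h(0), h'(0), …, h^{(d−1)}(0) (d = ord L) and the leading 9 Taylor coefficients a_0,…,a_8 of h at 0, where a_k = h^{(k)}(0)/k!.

f: a_k = -2, -2, -4, -6, -10, -16, -26, -42, -68, …
g: a_k = 0, 12, -18, 36, -81, 972/5, -486, 8748/7, -6561/2, …
Sum ⇒ L₀ = lclm(L_f,L_g) in ℚ(x)⟨Dx⟩.
L = (126 + 342·x + 468·x^2 + 180·x^3 + 108·x^4)·Dx + (156·x + 576·x^2 + 672·x^3 + 378·x^4 + 180·x^5)·Dx^2 + (-7 - 35·x - 29·x^2 + 63·x^3 + 99·x^4 + 93·x^5 + 36·x^6)·Dx^3  (order 3).
h: a_k = -2, 10, -22, 30, -91, 892/5, -512, 8454/7, -6697/2, …
ICs: h(0) = -2, h′(0) = 10, h′′(0) = -44.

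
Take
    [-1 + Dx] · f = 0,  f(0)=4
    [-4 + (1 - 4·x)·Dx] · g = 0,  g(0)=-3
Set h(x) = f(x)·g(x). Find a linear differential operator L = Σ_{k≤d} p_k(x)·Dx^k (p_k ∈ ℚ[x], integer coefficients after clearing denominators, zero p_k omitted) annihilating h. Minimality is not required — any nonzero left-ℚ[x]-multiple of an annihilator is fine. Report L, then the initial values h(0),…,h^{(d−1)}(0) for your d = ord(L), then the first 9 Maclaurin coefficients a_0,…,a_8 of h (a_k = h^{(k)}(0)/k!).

f: a_k = 4, 4, 2, 2/3, 1/6, 1/30, 1/180, 1/1260, 1/10080, …
g: a_k = -3, -12, -48, -192, -768, -3072, -12288, -49152, -196608, …
Sym-product of L_f,L_g gives L₀ (≤ ord 1).
L = (5 - 4·x) + (-1 + 4·x)·Dx  (order 1).
h: a_k = -12, -60, -246, -986, -7889/2, -157781/10, -757349/12, -106028861/420, -3392923553/3360, …
ICs: h(0) = -12.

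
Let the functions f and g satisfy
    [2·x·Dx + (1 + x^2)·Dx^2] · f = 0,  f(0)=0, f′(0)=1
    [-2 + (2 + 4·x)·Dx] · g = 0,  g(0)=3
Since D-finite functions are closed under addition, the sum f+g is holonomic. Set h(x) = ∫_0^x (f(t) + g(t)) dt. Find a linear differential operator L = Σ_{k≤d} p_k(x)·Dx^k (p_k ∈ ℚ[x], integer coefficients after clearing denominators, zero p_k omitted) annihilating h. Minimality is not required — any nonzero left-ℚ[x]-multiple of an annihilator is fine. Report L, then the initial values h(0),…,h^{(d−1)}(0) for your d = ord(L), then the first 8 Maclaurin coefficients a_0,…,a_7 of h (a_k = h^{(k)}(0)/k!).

f: a_k = 0, 1, 0, -1/3, 0, 1/5, 0, -1/7, …
g: a_k = 3, 3, -3/2, 3/2, -15/8, 21/8, -63/16, 99/16, …
Weyl lclm of L_f,L_g ⇒ L₀ (ord ≤ 3).
h=∫h₀ ⇒ L = L₀·Dx.
L = (-4 - 20·x + 12·x^2 + 12·x^3)·Dx^2 + (-10 - 16·x - 16·x^2 + 48·x^3 + 42·x^4)·Dx^3 + (-2 + 12·x^2 + 12·x^3 + 14·x^4 + 12·x^5)·Dx^4  (order 4).
h: a_k = 0, 3, 2, -1/2, 7/24, -3/8, 113/240, -9/16, …
ICs: h(0) = 0, h′(0) = 3, h′′(0) = 4, h′′′(0) = -3.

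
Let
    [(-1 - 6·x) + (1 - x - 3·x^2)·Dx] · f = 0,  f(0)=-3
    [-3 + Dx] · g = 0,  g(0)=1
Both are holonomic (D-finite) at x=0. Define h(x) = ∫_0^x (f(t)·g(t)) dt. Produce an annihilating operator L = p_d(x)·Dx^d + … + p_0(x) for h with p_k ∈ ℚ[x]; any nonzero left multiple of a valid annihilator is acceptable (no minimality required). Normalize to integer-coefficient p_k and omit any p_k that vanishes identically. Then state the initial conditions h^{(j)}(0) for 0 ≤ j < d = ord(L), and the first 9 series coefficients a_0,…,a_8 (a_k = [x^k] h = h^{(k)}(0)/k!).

L = (4 + 3·x - 9·x^2)·Dx + (-1 + x + 3·x^2)·Dx^2  (order 2).
h: a_k = 0, -3, -6, -23/2, -21, -1581/40, -1519/20, -84129/560, -169401/560, …
ICs: h(0) = 0, h′(0) = -3.

f: a_k = -3, -3, -12, -21, -57, -120, -291, -651, -1524, …
g: a_k = 1, 3, 9/2, 9/2, 27/8, 81/40, 81/80, 243/560, 729/4480, …
Sym-product of L_f,L_g gives L₀ (≤ ord 1).
Integrate: L := L₀·Dx.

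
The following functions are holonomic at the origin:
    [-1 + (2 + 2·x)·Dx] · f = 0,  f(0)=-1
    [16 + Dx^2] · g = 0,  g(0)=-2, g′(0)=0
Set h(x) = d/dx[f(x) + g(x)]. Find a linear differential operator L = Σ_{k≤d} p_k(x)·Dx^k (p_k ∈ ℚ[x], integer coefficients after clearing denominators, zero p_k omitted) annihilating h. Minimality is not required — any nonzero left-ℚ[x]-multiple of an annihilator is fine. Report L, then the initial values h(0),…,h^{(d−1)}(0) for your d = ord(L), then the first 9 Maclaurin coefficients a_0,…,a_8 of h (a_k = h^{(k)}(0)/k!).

f: a_k = -1, -1/2, 1/8, -1/16, 5/128, -7/256, 21/1024, -33/2048, 429/32768, …
g: a_k = -2, 0, 16, 0, -64/3, 0, 512/45, 0, -1024/315, …
h₀=f+g: left-lcm gives L₀, ord ≤ 3.
Differentiate: ansatz ord ≤ ord L₀ ⇒ L.
L = (-1264 - 2048·x - 1024·x^2) + (-2144 - 6240·x - 6144·x^2 - 2048·x^3)·Dx + (-79 - 128·x - 64·x^2)·Dx^2 + (-134 - 390·x - 384·x^2 - 128·x^3)·Dx^3  (order 3).
h: a_k = -1/2, 129/4, -3/16, -8177/96, -35/256, 525233/7680, -231/2048, -33419297/1290240, -6435/65536, …
ICs: h(0) = -1/2, h′(0) = 129/4, h′′(0) = -3/8.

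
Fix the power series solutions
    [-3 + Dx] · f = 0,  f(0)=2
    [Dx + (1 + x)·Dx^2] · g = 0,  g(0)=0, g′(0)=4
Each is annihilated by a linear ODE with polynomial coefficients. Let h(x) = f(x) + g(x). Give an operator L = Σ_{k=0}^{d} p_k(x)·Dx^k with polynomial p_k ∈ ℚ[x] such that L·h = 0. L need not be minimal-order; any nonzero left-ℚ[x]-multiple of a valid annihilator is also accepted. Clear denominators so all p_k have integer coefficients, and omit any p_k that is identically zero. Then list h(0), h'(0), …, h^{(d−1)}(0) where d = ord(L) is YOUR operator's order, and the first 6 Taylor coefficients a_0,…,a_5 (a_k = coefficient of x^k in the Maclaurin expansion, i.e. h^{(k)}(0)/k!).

f: a_k = 2, 6, 9, 9, 27/4, 81/20, …
g: a_k = 0, 4, -2, 4/3, -1, 4/5, …
Weyl lclm of L_f,L_g ⇒ L₀ (ord ≤ 3).
L = (-15 - 9·x)·Dx + (-7 - 18·x - 9·x^2)·Dx^2 + (4 + 7·x + 3·x^2)·Dx^3  (order 3).
h: a_k = 2, 10, 7, 31/3, 23/4, 97/20, …
ICs: h(0) = 2, h′(0) = 10, h′′(0) = 14.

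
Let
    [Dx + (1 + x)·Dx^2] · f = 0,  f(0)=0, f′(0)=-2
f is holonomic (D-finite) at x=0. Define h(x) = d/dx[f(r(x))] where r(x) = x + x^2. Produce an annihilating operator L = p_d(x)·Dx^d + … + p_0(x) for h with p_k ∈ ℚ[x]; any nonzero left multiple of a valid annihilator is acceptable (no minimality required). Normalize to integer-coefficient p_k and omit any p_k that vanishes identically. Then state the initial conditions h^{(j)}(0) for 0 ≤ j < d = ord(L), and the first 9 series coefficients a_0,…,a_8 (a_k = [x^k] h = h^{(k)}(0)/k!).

f: a_k = 0, -2, 1, -2/3, 1/2, -2/5, 1/3, -2/7, 1/4, …
h₀=f(r): pull back L_f along r ⇒ L₀.
Differentiate: ansatz ord ≤ ord L₀ ⇒ L.
L = (-1 + 2·x + 2·x^2) + (1 + 3·x + 3·x^2 + 2·x^3)·Dx  (order 1).
h: a_k = -2, -2, 4, -2, -2, 4, -2, -2, 4, …
ICs: h(0) = -2.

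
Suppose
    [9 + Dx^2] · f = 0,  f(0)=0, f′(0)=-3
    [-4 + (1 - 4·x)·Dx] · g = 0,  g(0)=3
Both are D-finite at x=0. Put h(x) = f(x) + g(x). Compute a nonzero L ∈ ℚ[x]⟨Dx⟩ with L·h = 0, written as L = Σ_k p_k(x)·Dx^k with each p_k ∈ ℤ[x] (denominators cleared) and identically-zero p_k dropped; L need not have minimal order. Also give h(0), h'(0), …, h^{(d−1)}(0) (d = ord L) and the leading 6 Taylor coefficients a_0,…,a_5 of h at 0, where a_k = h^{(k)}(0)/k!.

L = (-3780 + 2592·x - 5184·x^2) + (369 - 2124·x + 3888·x^2 - 5184·x^3)·Dx + (-420 + 288·x - 576·x^2)·Dx^2 + (41 - 236·x + 432·x^2 - 576·x^3)·Dx^3  (order 3).
h: a_k = 3, 9, 48, 393/2, 768, 122799/40, …
ICs: h(0) = 3, h′(0) = 9, h′′(0) = 96.

f: a_k = 0, -3, 0, 9/2, 0, -81/40, …
g: a_k = 3, 12, 48, 192, 768, 3072, …
L₀ := lclm(L_f,L_g); ord L₀ ≤ 2+1.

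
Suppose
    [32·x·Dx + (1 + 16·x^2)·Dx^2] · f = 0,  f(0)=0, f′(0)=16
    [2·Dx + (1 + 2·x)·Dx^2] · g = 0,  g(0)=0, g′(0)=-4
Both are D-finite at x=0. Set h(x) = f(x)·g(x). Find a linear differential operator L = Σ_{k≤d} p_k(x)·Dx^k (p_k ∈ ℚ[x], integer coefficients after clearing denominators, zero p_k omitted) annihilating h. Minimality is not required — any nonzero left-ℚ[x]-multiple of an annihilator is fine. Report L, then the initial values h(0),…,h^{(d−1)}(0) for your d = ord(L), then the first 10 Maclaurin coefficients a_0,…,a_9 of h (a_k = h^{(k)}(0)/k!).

f: a_k = 0, 16, 0, -256/3, 0, 4096/5, 0, -65536/7, 0, 1048576/9, …
g: a_k = 0, -4, 4, -16/3, 8, -64/5, 64/3, -256/7, 64, -1024/9, …
f·g: L₀ = L_f ⊗_s L_g, ord ≤ 2·2.
L = (2304 + 8960·x + 114688·x^2 + 552960·x^3 + 983040·x^4 + 851968·x^5 + 1048576·x^7)·Dx + (1032 + 14720·x + 111872·x^2 + 616448·x^3 + 1884160·x^4 + 3047424·x^5 + 2293760·x^6 + 1572864·x^7 + 3670016·x^8)·Dx^2 + (72 + 2512·x + 19968·x^2 + 99072·x^3 + 393216·x^4 + 1019904·x^5 + 1572864·x^6 + 1376256·x^7 + 1572864·x^8 + 2097152·x^9)·Dx^3 + (17 + 132·x + 964·x^2 + 4864·x^3 + 18432·x^4 + 55296·x^5 + 129024·x^6 + 196608·x^7 + 196608·x^8 + 262144·x^9 + 262144·x^10)·Dx^4  (order 4).
h: a_k = 0, 0, -64, 64, 256, -640/3, -136192/45, 44032/15, 167936/5, -9982976/315, …
ICs: h(0) = 0, h′(0) = 0, h′′(0) = -128, h′′′(0) = 384.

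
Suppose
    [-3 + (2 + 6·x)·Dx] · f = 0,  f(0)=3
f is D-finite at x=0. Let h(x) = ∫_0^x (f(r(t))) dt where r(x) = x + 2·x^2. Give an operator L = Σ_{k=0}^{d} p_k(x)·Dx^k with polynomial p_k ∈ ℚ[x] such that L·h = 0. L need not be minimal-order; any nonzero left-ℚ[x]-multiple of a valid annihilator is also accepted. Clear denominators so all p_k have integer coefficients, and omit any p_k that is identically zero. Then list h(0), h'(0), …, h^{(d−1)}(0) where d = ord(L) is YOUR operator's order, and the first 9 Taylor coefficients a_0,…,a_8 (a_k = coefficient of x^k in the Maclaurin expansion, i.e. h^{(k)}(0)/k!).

f: a_k = 3, 9/2, -27/8, 81/16, -1215/128, 5103/256, -45927/1024, 216513/2048, -8444007/32768, …
Substitute x→r, Dx→(1/r')Dx; clear ⇒ L₀.
h=∫₀ˣh₀: take L = L₀·Dx.
L = (-3 - 12·x)·Dx + (2 + 6·x + 12·x^2)·Dx^2  (order 2).
h: a_k = 0, 3, 9/4, 15/8, -135/64, 189/128, 405/512, -33615/7168, 125145/16384, …
ICs: h(0) = 0, h′(0) = 3.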